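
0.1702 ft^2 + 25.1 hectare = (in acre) 62.02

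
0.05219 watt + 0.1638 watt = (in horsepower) 0.0002896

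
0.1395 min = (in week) 1.384e-05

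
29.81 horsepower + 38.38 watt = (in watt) 2.227e+04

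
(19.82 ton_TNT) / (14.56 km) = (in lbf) 1.28e+06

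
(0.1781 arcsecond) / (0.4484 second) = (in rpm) 1.839e-05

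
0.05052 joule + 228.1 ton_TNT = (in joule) 9.544e+11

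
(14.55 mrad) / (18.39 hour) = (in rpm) 2.099e-06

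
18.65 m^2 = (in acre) 0.004609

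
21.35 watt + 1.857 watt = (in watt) 23.21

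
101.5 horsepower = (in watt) 7.569e+04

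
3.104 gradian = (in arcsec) 1.006e+04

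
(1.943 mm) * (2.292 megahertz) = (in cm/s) 4.453e+05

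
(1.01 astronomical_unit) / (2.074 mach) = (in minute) 3.566e+06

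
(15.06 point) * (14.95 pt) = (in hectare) 2.802e-09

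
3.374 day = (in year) 0.009244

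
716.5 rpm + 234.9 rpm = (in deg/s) 5708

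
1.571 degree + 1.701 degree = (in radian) 0.05711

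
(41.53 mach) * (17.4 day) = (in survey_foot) 6.975e+10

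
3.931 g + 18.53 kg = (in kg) 18.53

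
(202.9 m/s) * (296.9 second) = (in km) 60.24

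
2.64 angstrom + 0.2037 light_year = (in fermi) 1.927e+30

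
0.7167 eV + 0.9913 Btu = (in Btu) 0.9913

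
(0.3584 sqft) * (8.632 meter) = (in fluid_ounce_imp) 1.012e+04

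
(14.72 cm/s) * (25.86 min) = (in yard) 249.8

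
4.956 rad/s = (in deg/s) 284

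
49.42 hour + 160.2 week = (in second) 9.707e+07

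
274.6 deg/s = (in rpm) 45.77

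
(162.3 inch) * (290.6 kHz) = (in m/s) 1.198e+06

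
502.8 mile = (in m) 8.092e+05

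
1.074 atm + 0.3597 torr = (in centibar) 108.9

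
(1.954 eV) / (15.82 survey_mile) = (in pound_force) 2.764e-24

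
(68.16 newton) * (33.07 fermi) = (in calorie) 5.387e-13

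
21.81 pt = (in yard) 0.008414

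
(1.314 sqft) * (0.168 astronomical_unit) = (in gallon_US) 8.105e+11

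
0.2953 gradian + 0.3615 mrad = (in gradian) 0.3183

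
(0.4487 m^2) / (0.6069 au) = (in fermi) 4942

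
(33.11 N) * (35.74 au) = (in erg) 1.77e+21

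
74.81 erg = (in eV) 4.669e+13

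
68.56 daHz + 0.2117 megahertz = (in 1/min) 1.274e+07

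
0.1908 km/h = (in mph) 0.1186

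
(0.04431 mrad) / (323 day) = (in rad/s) 1.588e-12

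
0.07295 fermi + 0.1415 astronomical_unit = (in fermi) 2.117e+25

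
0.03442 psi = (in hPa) 2.373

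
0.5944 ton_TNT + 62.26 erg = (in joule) 2.487e+09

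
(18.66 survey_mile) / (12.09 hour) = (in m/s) 0.69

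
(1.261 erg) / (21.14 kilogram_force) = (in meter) 6.083e-10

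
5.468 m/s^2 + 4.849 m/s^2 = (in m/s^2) 10.32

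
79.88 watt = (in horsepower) 0.1071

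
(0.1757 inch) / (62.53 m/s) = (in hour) 1.983e-08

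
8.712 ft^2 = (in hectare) 8.094e-05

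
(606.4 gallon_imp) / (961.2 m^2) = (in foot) 0.00941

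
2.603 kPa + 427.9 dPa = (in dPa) 2.646e+04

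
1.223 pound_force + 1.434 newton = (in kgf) 0.701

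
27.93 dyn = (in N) 0.0002793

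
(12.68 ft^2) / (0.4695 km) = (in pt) 7.112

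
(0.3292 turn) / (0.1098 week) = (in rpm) 0.0002974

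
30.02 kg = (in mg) 3.002e+07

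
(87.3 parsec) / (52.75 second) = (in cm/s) 5.107e+18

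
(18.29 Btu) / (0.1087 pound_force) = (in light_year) 4.218e-12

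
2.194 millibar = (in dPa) 2194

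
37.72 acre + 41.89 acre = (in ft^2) 3.468e+06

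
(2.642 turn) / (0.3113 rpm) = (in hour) 0.1414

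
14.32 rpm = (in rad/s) 1.5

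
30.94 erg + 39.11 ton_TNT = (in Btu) 1.551e+08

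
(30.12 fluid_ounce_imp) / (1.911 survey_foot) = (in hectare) 1.469e-07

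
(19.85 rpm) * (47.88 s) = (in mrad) 9.953e+04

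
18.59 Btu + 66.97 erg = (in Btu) 18.59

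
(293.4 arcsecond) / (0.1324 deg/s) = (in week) 1.018e-06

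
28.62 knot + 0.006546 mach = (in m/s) 16.95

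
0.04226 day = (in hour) 1.014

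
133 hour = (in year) 0.01518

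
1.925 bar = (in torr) 1444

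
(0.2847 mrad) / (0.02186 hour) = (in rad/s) 3.618e-06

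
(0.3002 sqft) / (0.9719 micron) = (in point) 8.134e+07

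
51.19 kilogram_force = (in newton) 502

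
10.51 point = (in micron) 3708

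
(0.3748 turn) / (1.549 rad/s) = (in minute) 0.02534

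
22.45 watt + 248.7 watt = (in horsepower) 0.3636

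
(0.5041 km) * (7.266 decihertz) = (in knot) 712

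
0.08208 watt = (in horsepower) 0.0001101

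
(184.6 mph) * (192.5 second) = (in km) 15.89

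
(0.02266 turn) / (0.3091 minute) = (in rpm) 0.07331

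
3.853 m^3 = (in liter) 3853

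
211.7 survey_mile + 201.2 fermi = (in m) 3.407e+05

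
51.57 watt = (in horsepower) 0.06916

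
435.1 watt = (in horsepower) 0.5835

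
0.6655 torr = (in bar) 0.0008873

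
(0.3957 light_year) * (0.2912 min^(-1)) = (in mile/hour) 4.064e+13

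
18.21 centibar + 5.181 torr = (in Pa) 1.89e+04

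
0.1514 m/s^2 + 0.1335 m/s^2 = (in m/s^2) 0.2849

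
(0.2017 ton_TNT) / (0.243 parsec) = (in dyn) 0.01125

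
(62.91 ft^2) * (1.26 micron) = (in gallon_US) 0.001945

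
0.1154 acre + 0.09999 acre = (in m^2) 871.7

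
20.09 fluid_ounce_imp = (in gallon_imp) 0.1256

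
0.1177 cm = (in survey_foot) 0.003862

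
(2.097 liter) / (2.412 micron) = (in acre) 0.2148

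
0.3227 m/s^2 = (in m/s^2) 0.3227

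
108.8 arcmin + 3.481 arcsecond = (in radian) 0.03167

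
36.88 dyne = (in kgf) 3.761e-05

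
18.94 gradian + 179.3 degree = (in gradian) 218.2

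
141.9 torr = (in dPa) 1.892e+05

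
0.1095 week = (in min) 1104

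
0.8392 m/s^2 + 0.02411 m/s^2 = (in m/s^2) 0.8633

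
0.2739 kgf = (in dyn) 2.686e+05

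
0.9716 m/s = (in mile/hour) 2.173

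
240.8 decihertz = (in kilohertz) 0.02408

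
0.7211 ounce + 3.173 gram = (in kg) 0.02362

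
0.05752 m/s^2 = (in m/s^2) 0.05752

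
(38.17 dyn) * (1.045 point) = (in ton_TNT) 3.363e-17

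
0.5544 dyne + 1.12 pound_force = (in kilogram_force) 0.508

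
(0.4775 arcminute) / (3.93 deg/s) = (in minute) 3.375e-05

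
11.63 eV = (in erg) 1.863e-11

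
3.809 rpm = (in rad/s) 0.3989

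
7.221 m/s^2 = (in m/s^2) 7.221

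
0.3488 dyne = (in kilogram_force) 3.557e-07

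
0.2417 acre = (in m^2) 978.1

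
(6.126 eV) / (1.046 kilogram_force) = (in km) 9.568e-23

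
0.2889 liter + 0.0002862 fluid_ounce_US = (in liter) 0.2889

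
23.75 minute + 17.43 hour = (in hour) 17.83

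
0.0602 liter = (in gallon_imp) 0.01324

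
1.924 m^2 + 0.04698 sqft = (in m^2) 1.928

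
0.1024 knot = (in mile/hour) 0.1178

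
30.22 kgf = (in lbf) 66.62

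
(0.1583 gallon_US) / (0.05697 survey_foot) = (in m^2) 0.03451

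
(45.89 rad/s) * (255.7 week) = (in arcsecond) 1.464e+15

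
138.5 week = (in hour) 2.327e+04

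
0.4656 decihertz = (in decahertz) 0.004656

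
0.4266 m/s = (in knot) 0.8292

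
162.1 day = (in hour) 3890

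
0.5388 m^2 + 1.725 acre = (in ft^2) 7.515e+04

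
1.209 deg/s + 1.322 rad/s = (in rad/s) 1.343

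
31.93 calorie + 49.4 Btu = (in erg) 5.225e+11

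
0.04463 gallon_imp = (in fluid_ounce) 6.861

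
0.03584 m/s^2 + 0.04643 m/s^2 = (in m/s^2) 0.08227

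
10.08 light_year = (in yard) 1.043e+17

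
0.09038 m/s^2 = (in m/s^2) 0.09038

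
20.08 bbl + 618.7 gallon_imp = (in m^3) 6.005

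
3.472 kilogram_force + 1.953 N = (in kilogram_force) 3.671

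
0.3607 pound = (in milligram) 1.636e+05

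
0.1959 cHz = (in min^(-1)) 0.1175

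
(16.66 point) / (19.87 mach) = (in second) 8.687e-07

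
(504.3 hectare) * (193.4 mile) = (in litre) 1.57e+15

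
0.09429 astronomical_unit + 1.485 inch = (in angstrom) 1.411e+20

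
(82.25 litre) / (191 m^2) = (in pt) 1.221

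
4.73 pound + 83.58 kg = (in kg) 85.73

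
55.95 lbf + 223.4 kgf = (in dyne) 2.44e+08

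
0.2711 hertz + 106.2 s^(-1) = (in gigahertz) 1.065e-07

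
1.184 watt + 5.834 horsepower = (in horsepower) 5.836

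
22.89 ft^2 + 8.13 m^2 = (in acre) 0.002534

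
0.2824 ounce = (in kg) 0.008006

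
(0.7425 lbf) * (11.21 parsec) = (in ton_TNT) 2.731e+08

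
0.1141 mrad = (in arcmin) 0.3922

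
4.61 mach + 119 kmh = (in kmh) 5770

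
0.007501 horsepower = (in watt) 5.593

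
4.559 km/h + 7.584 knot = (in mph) 11.56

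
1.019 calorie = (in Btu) 0.004041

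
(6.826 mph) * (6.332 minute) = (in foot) 3804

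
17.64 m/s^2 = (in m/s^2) 17.64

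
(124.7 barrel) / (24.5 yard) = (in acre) 0.0002187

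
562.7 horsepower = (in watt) 4.196e+05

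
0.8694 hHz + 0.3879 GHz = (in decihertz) 3.879e+09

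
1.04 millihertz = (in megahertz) 1.04e-09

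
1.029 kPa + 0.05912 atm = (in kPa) 7.019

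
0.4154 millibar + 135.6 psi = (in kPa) 935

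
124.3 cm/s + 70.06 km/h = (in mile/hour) 46.31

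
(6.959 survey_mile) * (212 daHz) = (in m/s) 2.374e+07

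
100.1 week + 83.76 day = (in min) 1.13e+06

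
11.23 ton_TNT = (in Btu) 4.453e+07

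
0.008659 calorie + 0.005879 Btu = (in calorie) 1.491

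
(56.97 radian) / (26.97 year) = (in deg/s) 3.838e-06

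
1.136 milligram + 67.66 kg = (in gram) 6.766e+04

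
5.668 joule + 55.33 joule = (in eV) 3.807e+20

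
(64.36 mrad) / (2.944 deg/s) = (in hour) 0.0003479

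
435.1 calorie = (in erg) 1.82e+10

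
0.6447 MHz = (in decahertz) 6.447e+04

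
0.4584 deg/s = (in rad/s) 0.008001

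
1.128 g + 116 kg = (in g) 1.16e+05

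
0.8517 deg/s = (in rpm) 0.142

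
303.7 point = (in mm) 107.1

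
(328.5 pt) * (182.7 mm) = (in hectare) 2.117e-06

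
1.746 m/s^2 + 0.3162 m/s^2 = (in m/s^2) 2.062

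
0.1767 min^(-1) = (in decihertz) 0.02945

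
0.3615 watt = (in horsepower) 0.0004848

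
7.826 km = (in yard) 8559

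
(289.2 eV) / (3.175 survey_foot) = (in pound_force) 1.076e-17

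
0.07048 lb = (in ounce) 1.128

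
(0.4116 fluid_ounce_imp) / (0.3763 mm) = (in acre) 7.68e-06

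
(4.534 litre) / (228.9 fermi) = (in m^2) 1.981e+10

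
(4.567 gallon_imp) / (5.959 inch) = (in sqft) 1.476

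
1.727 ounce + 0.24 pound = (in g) 157.8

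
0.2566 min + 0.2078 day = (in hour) 4.991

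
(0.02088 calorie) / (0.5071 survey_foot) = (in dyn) 5.652e+04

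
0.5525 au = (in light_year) 8.736e-06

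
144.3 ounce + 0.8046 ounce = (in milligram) 4.114e+06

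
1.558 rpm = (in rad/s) 0.1632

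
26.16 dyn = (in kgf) 2.668e-05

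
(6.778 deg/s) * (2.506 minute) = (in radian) 17.79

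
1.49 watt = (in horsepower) 0.001998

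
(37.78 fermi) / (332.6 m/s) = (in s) 1.136e-16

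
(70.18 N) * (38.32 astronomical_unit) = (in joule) 4.023e+14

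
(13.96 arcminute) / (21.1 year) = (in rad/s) 6.103e-12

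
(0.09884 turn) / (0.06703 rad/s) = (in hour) 0.002574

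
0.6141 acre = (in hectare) 0.2485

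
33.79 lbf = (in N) 150.3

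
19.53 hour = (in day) 0.8137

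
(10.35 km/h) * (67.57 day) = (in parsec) 5.439e-10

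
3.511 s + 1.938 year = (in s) 6.112e+07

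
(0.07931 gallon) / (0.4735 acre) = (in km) 1.567e-10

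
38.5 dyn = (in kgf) 3.926e-05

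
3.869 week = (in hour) 650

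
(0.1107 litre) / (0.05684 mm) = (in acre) 0.0004813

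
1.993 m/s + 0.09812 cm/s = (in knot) 3.876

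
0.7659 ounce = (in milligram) 2.171e+04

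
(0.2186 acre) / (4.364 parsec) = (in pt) 1.862e-11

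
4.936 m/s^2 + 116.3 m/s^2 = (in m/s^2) 121.2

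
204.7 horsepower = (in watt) 1.526e+05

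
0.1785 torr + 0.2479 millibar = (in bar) 0.0004859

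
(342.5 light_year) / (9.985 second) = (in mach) 9.531e+14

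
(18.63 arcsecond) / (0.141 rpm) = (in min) 0.000102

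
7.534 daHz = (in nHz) 7.534e+10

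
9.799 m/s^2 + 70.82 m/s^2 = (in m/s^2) 80.62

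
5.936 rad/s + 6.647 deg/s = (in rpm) 57.79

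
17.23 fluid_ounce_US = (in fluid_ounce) 17.23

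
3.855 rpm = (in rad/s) 0.4037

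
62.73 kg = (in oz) 2213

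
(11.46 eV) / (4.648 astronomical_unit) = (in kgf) 2.693e-31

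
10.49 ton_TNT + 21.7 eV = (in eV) 2.739e+29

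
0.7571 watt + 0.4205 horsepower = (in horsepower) 0.4215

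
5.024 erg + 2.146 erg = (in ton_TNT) 1.714e-16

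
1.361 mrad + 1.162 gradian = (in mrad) 19.61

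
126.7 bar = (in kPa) 1.267e+04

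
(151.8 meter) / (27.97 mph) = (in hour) 0.003372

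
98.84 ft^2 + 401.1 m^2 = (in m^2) 410.3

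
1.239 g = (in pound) 0.002732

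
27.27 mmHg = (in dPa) 3.636e+04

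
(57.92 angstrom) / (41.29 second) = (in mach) 4.12e-13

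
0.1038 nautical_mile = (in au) 1.285e-09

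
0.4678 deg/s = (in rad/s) 0.008165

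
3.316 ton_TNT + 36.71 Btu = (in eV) 8.66e+28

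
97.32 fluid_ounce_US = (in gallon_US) 0.7603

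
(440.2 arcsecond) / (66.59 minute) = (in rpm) 5.101e-06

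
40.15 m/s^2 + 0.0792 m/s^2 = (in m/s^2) 40.23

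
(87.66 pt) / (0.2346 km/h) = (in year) 1.505e-08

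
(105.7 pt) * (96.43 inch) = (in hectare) 9.133e-06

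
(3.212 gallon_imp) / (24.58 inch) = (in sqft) 0.2517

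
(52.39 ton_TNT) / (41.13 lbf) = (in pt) 3.396e+12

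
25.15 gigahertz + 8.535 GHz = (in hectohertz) 3.368e+08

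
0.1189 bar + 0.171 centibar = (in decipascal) 1.206e+05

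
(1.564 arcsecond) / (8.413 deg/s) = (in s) 5.164e-05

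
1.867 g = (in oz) 0.06586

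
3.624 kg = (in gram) 3624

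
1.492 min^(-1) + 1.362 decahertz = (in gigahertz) 1.364e-08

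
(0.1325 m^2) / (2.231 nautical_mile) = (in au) 2.144e-16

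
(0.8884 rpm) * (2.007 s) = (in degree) 10.7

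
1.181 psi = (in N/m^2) 8143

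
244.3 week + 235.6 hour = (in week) 245.7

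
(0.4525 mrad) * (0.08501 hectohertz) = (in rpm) 0.03673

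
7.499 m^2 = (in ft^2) 80.72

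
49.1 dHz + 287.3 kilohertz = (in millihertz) 2.873e+08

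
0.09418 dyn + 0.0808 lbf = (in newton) 0.3594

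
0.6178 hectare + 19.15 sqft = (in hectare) 0.618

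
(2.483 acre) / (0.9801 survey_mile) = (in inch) 250.8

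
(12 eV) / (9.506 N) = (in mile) 1.257e-22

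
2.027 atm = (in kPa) 205.4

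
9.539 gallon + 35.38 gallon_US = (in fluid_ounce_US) 5750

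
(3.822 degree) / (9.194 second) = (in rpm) 0.06928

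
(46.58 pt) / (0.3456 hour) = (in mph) 2.954e-05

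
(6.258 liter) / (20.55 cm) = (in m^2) 0.03045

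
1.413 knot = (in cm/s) 72.69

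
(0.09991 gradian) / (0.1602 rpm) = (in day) 1.083e-06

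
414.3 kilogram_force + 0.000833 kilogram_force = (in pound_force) 913.4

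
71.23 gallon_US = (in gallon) 71.23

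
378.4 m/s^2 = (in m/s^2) 378.4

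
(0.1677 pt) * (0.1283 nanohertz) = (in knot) 1.475e-14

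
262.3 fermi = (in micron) 2.623e-07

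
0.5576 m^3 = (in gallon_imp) 122.7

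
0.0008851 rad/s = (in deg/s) 0.05071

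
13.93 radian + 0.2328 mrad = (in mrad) 1.393e+04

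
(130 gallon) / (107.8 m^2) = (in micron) 4565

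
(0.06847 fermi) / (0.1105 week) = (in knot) 1.992e-21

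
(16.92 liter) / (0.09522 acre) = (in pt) 0.1245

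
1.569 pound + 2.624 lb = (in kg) 1.902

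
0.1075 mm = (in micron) 107.5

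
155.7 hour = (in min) 9342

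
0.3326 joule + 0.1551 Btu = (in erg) 1.64e+09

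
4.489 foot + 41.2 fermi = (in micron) 1.368e+06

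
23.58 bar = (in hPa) 2.358e+04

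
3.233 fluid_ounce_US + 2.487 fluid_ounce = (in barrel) 0.001064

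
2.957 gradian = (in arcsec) 9581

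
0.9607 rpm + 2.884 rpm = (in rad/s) 0.4026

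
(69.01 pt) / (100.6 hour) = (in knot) 1.307e-07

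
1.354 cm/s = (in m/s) 0.01354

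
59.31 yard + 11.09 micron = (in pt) 1.537e+05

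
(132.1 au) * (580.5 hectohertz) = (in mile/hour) 2.566e+18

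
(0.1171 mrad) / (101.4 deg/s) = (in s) 6.617e-05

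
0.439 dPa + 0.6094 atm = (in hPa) 617.5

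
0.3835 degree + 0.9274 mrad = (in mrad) 7.621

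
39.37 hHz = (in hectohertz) 39.37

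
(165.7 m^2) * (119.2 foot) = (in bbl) 3.787e+04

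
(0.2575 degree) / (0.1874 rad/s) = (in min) 0.0003997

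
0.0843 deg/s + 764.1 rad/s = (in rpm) 7297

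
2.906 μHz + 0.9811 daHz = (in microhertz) 9.811e+06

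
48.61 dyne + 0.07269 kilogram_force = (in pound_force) 0.1604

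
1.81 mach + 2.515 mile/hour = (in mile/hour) 1381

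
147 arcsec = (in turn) 0.0001134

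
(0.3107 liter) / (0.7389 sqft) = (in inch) 0.1782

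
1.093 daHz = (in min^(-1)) 655.8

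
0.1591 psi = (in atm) 0.01083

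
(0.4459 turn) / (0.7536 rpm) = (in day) 0.0004109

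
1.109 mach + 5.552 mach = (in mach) 6.661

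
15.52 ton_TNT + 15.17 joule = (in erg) 6.494e+17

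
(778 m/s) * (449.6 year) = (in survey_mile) 6.854e+09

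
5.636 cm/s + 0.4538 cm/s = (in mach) 0.0001788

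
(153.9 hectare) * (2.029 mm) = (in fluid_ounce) 1.056e+08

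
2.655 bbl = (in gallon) 111.5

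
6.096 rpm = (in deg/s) 36.58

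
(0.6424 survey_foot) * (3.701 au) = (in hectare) 1.084e+07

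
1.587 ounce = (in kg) 0.04499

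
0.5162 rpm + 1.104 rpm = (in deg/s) 9.721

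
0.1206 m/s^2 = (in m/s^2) 0.1206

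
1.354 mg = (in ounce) 4.776e-05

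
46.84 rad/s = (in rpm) 447.3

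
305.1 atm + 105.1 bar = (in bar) 414.2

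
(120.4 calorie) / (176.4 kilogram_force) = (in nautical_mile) 0.0001572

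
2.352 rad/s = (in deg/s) 134.8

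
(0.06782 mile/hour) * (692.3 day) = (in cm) 1.813e+08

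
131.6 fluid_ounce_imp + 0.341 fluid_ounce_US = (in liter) 3.749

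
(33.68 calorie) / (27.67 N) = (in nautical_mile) 0.00275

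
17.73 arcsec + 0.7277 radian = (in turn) 0.1158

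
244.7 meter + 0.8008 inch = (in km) 0.2447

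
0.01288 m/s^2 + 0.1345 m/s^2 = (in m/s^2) 0.1474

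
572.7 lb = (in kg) 259.8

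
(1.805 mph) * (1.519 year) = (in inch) 1.522e+09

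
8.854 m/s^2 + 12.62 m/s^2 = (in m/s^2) 21.47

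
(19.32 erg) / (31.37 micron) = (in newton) 0.06159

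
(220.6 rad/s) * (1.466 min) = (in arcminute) 6.671e+07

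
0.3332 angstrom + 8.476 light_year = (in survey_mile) 4.983e+13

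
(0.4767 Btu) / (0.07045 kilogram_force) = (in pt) 2.064e+06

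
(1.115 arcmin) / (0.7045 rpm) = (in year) 1.394e-10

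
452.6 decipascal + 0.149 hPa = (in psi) 0.008725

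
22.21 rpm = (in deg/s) 133.3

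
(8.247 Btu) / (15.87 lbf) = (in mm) 1.233e+05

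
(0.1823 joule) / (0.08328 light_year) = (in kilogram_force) 2.359e-17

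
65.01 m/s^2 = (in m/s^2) 65.01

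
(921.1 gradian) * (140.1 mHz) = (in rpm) 19.36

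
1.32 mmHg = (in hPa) 1.76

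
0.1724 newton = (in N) 0.1724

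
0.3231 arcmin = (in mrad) 0.09399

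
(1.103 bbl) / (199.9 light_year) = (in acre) 2.291e-23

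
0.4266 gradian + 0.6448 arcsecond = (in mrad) 6.704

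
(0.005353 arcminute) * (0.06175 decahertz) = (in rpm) 9.182e-06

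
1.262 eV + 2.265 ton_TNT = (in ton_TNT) 2.265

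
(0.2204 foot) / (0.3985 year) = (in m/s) 5.346e-09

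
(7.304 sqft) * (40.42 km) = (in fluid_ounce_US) 9.274e+08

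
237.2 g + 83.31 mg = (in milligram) 2.373e+05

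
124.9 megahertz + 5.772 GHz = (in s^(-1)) 5.897e+09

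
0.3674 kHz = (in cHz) 3.674e+04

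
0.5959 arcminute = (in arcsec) 35.75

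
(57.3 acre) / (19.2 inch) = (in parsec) 1.541e-11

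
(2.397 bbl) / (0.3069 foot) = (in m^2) 4.074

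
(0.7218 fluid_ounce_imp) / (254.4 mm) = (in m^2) 8.062e-05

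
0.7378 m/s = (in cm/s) 73.78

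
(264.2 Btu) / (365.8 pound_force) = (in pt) 4.856e+05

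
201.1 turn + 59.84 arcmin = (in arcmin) 4.344e+06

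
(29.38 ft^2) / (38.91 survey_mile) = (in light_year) 4.607e-21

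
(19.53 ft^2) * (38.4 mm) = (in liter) 69.67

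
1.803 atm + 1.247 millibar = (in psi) 26.51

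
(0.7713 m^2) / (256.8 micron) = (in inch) 1.182e+05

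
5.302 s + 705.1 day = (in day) 705.1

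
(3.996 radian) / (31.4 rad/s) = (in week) 2.104e-07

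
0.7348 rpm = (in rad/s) 0.07695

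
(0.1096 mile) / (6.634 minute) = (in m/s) 0.4431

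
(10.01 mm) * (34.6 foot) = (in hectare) 1.056e-05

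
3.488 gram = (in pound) 0.00769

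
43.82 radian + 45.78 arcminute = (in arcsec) 9.041e+06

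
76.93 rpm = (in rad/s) 8.056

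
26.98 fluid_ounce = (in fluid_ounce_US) 26.98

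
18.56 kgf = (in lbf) 40.92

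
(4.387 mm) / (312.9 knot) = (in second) 2.725e-05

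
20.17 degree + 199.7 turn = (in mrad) 1.255e+06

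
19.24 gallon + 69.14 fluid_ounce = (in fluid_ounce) 2532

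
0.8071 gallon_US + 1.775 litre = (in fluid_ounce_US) 163.3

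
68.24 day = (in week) 9.749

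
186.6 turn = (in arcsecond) 2.418e+08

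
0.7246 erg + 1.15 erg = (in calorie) 4.48e-08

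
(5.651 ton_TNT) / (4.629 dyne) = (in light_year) 0.05399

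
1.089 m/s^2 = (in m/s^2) 1.089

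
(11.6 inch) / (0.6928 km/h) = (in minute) 0.02552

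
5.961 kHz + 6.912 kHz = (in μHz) 1.287e+10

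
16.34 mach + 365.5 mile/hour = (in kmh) 2.062e+04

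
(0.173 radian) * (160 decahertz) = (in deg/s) 1.586e+04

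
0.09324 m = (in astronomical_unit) 6.233e-13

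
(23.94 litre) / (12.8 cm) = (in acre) 4.622e-05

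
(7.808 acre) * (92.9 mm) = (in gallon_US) 7.755e+05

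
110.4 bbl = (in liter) 1.755e+04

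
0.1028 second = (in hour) 2.856e-05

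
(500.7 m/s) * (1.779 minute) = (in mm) 5.344e+07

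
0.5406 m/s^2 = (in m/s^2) 0.5406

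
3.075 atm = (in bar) 3.116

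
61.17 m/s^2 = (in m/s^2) 61.17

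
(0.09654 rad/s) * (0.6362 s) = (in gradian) 3.91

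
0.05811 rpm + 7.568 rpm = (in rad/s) 0.7986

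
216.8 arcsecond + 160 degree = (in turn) 0.4446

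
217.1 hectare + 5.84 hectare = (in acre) 550.9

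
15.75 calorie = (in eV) 4.113e+20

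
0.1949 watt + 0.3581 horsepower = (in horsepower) 0.3584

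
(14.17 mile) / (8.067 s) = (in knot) 5495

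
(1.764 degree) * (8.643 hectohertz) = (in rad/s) 26.61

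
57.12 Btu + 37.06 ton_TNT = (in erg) 1.551e+18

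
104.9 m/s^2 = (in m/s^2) 104.9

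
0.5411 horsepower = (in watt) 403.5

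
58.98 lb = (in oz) 943.7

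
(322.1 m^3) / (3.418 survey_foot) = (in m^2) 309.2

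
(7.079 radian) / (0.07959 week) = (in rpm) 0.001404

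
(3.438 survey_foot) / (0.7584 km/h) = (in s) 4.974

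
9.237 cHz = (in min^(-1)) 5.542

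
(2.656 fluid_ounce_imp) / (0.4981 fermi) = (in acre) 3.744e+07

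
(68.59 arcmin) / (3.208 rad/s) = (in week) 1.028e-08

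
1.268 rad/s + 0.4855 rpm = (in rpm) 12.59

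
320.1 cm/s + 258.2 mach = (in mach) 258.2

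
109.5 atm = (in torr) 8.322e+04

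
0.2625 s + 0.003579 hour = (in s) 13.15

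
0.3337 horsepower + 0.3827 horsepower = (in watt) 534.2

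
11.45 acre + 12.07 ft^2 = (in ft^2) 4.988e+05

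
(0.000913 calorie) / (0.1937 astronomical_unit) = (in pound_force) 2.964e-14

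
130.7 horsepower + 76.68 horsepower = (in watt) 1.546e+05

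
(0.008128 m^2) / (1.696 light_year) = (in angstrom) 5.066e-09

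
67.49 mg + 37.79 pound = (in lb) 37.79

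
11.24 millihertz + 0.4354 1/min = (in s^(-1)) 0.0185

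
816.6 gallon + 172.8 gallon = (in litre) 3745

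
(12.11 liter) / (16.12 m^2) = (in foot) 0.002465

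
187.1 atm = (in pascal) 1.896e+07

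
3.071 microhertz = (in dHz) 3.071e-05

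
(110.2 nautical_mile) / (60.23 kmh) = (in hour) 3.389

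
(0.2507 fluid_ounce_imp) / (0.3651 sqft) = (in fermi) 2.1e+11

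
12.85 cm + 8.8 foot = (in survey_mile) 0.001747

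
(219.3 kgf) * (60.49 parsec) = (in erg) 4.014e+28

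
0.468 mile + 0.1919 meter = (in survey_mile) 0.4681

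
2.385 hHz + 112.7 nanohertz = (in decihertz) 2385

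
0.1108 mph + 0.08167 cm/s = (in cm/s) 5.035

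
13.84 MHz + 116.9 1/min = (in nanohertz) 1.384e+16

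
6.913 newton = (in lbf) 1.554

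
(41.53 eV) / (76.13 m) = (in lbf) 1.965e-20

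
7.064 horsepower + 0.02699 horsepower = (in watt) 5288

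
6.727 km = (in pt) 1.907e+07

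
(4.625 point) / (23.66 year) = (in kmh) 7.872e-12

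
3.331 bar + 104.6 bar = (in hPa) 1.079e+05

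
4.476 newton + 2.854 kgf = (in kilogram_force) 3.31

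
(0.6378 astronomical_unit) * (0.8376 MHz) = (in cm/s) 7.992e+18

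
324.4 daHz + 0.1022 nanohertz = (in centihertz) 3.244e+05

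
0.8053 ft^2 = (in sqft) 0.8053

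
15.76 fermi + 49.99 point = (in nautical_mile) 9.522e-06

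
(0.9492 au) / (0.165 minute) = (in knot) 2.788e+10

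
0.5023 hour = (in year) 5.734e-05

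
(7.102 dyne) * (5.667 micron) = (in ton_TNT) 9.619e-20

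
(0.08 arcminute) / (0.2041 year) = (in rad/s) 3.615e-12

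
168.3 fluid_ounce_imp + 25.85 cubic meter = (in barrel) 162.6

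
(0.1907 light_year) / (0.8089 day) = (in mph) 5.775e+10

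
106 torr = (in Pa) 1.413e+04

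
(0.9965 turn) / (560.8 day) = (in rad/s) 1.292e-07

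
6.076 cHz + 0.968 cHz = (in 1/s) 0.07044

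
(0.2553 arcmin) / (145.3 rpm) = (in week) 8.07e-12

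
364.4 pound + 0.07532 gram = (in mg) 1.653e+08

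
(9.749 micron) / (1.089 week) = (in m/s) 1.48e-11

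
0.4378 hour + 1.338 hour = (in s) 6393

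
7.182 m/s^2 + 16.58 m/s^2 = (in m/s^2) 23.76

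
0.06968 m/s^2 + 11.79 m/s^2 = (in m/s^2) 11.86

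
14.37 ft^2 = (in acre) 0.0003299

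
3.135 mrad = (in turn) 0.000499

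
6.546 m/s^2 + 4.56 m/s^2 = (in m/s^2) 11.11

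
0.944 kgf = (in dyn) 9.257e+05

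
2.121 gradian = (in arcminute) 114.5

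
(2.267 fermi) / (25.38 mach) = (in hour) 7.287e-23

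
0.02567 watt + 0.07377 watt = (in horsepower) 0.0001334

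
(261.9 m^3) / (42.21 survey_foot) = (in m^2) 20.36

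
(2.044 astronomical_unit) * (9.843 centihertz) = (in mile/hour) 6.733e+10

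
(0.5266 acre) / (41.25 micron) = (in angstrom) 5.166e+17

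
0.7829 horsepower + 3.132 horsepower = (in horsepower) 3.915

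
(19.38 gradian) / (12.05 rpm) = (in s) 0.2412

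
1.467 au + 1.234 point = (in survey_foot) 7.2e+11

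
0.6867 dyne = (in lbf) 1.544e-06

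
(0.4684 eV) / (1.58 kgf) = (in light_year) 5.119e-37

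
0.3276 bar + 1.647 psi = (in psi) 6.398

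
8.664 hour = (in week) 0.05157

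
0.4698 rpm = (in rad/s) 0.0492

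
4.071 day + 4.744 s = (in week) 0.5816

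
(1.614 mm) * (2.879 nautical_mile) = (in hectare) 0.0008606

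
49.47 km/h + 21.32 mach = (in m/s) 7273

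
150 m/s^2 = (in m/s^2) 150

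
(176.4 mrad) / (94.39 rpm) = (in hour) 4.957e-06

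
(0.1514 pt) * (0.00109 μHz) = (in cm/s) 5.822e-12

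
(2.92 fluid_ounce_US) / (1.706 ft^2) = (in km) 5.449e-07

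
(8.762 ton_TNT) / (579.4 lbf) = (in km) 1.422e+04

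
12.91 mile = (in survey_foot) 6.816e+04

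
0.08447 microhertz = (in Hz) 8.447e-08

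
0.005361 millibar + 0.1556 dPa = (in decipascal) 5.517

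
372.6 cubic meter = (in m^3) 372.6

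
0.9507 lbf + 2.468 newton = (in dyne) 6.697e+05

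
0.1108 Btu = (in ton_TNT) 2.794e-08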